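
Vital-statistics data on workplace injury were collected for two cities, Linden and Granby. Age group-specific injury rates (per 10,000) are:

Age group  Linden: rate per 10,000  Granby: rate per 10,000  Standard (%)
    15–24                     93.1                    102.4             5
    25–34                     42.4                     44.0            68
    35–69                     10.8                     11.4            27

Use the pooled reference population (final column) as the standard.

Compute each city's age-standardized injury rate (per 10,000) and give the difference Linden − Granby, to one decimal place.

-1.7

Standard weights: 0.05, 0.68, 0.27.
Linden: 0.0500×93.1 + 0.6800×42.4 + 0.2700×10.8 = 36.4030 per 10,000.
Granby: 0.0500×102.4 + 0.6800×44.0 + 0.2700×11.4 = 38.1180 per 10,000.
Difference = 36.4030 − 38.1180 = -1.7150.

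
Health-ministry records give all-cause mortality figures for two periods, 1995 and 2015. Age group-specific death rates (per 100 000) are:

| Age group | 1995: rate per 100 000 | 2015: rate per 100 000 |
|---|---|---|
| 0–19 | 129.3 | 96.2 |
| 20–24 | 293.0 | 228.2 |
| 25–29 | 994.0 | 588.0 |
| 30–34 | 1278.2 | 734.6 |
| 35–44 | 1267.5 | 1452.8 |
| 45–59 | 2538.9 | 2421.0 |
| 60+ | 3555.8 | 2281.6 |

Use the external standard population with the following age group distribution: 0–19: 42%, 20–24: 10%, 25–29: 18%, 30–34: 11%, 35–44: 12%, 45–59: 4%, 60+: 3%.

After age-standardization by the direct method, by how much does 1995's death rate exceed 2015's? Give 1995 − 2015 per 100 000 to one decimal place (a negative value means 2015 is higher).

174.0

Standard weights: 0.42, 0.10, 0.18, 0.11, 0.12, 0.04, 0.03.
1995: 0.4200×129.3 + 0.1000×293.0 + 0.1800×994.0 + 0.1100×1278.2 + 0.1200×1267.5 + 0.0400×2538.9 + 0.0300×3555.8 = 763.4580 per 100 000.
2015: 0.4200×96.2 + 0.1000×228.2 + 0.1800×588.0 + 0.1100×734.6 + 0.1200×1452.8 + 0.0400×2421.0 + 0.0300×2281.6 = 589.4940 per 100 000.
Difference = 763.4580 − 589.4940 = 173.9640.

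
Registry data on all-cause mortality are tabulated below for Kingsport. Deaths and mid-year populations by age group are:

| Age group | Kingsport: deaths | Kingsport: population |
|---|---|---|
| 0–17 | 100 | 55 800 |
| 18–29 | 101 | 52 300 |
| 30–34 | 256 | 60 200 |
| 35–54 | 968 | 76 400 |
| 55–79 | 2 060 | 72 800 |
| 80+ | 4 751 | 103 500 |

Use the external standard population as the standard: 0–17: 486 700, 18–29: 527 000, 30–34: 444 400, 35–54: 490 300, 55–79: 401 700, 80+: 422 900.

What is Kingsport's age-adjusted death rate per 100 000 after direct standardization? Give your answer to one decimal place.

Age-specific rates per 100 000 for Kingsport: 179.21, 193.12, 425.25, 1267.02, 2829.67, 4590.34.
Standard total = 2 773 000; weights = 0.1755, 0.1900, 0.1603, 0.1768, 0.1449, 0.1525.
Standardized rate: 0.1755×179.21 + 0.1900×193.12 + 0.1603×425.25 + 0.1768×1267.02 + 0.1449×2829.67 + 0.1525×4590.34 = 1470.2942 per 100 000.

1470.3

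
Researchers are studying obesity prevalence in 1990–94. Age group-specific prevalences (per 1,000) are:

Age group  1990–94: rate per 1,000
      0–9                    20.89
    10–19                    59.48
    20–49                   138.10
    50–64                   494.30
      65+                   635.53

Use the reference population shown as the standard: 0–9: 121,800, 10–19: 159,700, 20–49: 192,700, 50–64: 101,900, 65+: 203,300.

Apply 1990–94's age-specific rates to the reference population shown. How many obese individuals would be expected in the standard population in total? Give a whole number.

218228

Expected obese individuals = Σ (standard pop × age-specific rate ÷ 1,000)
= 121,800×20.89/1,000 + 159,700×59.48/1,000 + 192,700×138.10/1,000 + 101,900×494.30/1,000 + 203,300×635.53/1,000
= 2544.40 + 9498.96 + 26611.87 + 50369.17 + 129203.25 = 218227.65.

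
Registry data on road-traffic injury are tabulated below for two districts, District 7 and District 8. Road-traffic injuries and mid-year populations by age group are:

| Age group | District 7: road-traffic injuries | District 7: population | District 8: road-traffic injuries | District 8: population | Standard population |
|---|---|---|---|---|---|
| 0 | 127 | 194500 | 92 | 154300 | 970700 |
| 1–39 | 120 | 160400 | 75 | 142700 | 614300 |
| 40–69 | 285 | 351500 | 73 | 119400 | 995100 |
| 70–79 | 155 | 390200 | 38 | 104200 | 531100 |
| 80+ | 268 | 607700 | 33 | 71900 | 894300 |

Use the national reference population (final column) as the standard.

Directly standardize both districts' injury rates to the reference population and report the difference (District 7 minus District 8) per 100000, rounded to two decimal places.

Age-specific rates per 100000 for District 7: 65.30, 74.81, 81.08, 39.72, 44.10.
For District 8: 59.62, 52.56, 61.14, 36.47, 45.90.
Standard total = 4005500; weights = 0.2423, 0.1534, 0.2484, 0.1326, 0.2233.
District 7: 0.2423×65.30 + 0.1534×74.81 + 0.2484×81.08 + 0.1326×39.72 + 0.2233×44.10 = 62.5540 per 100000.
District 8: 0.2423×59.62 + 0.1534×52.56 + 0.2484×61.14 + 0.1326×36.47 + 0.2233×45.90 = 52.7817 per 100000.
Difference = 62.5540 − 52.7817 = 9.7724.

9.77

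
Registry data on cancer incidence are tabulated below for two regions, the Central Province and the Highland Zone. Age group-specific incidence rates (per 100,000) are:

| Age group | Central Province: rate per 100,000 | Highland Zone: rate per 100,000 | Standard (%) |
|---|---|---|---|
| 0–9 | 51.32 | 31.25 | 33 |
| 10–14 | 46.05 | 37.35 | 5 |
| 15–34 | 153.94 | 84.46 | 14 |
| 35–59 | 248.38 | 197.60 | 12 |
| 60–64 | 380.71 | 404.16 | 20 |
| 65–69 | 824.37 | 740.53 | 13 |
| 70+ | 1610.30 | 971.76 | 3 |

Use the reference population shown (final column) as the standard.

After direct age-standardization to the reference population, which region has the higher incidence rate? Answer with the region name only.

Standard weights: 0.33, 0.05, 0.14, 0.12, 0.20, 0.13, 0.03.
The Central Province: 0.3300×51.32 + 0.0500×46.05 + 0.1400×153.94 + 0.1200×248.38 + 0.2000×380.71 + 0.1300×824.37 + 0.0300×1610.30 = 302.2144 per 100,000.
The Highland Zone: 0.3300×31.25 + 0.0500×37.35 + 0.1400×84.46 + 0.1200×197.60 + 0.2000×404.16 + 0.1300×740.53 + 0.0300×971.76 = 253.9701 per 100,000.

Central Province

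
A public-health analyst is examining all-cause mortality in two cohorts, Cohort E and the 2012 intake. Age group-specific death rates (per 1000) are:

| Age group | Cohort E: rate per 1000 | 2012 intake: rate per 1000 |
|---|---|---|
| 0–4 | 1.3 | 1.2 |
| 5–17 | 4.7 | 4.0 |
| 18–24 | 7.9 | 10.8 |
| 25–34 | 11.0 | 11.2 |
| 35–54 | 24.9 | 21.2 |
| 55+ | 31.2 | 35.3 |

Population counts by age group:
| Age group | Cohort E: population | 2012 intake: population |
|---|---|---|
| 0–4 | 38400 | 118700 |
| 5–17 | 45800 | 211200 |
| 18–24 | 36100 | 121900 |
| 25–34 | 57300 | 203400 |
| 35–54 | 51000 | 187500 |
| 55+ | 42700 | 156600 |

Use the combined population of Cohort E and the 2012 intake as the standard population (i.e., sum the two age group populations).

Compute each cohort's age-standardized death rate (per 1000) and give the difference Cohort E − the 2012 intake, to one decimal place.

-0.2

Combined standard total = 1270600; weights = 0.1236, 0.2023, 0.1244, 0.2052, 0.1877, 0.1569.
Cohort E: 0.1236×1.3 + 0.2023×4.7 + 0.1244×7.9 + 0.2052×11.0 + 0.1877×24.9 + 0.1569×31.2 = 13.9185 per 1000.
The 2012 intake: 0.1236×1.2 + 0.2023×4.0 + 0.1244×10.8 + 0.2052×11.2 + 0.1877×21.2 + 0.1569×35.3 = 14.1148 per 1000.
Difference = 13.9185 − 14.1148 = -0.1963.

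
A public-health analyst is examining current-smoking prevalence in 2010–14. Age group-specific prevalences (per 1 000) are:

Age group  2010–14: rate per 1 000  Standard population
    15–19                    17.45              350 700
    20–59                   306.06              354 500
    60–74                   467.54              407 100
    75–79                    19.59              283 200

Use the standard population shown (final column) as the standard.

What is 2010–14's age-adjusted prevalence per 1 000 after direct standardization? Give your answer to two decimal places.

Standard total = 1 395 500; weights = 0.2513, 0.2540, 0.2917, 0.2029.
Standardized rate: 0.2513×17.45 + 0.2540×306.06 + 0.2917×467.54 + 0.2029×19.59 = 222.5019 per 1 000.

222.50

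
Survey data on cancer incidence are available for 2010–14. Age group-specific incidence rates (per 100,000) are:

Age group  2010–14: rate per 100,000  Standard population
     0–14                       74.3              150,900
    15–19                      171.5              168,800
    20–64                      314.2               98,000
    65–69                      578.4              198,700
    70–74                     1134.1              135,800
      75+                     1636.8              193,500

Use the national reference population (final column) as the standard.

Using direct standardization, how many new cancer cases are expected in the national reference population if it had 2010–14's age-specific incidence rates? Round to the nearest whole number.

Expected new cancer cases = Σ (standard pop × age-specific rate ÷ 100,000)
= 150,900×74.3/100,000 + 168,800×171.5/100,000 + 98,000×314.2/100,000 + 198,700×578.4/100,000 + 135,800×1134.1/100,000 + 193,500×1636.8/100,000
= 112.12 + 289.49 + 307.92 + 1149.28 + 1540.11 + 3167.21 = 6566.12.

6566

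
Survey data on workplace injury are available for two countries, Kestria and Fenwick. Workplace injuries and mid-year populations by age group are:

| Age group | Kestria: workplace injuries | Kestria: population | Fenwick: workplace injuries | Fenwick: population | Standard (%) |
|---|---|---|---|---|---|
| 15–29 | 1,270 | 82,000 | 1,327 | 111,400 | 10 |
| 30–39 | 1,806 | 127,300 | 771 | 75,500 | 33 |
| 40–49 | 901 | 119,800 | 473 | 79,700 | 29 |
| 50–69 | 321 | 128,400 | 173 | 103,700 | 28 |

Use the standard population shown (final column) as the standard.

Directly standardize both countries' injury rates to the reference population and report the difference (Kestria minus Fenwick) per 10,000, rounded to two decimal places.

23.62

Age-specific rates per 10,000 for Kestria: 154.88, 141.87, 75.21, 25.00.
For Fenwick: 119.12, 102.12, 59.35, 16.68.
Standard weights: 0.10, 0.33, 0.29, 0.28.
Kestria: 0.1000×154.88 + 0.3300×141.87 + 0.2900×75.21 + 0.2800×25.00 = 91.1153 per 10,000.
Fenwick: 0.1000×119.12 + 0.3300×102.12 + 0.2900×59.35 + 0.2800×16.68 = 67.4933 per 10,000.
Difference = 91.1153 − 67.4933 = 23.6220.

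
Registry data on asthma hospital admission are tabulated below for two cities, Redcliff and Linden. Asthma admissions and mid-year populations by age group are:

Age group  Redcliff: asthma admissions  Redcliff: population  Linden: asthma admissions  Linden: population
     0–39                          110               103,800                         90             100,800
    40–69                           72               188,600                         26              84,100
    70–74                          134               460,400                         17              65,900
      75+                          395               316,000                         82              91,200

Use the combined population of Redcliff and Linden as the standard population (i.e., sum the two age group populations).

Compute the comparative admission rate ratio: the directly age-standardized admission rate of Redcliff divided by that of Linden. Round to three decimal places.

Age-specific rates per 10,000 for Redcliff: 10.60, 3.82, 2.91, 12.50.
For Linden: 8.93, 3.09, 2.58, 8.99.
Combined standard total = 1,410,800; weights = 0.1450, 0.1933, 0.3731, 0.2886.
Redcliff: 0.1450×10.60 + 0.1933×3.82 + 0.3731×2.91 + 0.2886×12.50 = 6.9684 per 10,000.
Linden: 0.1450×8.93 + 0.1933×3.09 + 0.3731×2.58 + 0.2886×8.99 = 5.4499 per 10,000.
Ratio = 6.9684 ÷ 5.4499 = 1.27863.

1.279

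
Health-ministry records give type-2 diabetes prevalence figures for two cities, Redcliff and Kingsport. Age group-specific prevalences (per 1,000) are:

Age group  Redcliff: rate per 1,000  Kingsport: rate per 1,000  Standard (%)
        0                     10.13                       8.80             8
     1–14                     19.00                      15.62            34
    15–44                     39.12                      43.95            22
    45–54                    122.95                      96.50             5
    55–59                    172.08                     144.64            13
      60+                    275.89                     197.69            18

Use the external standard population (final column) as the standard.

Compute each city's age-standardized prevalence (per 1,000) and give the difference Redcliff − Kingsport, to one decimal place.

19.2

Standard weights: 0.08, 0.34, 0.22, 0.05, 0.13, 0.18.
Redcliff: 0.0800×10.13 + 0.3400×19.00 + 0.2200×39.12 + 0.0500×122.95 + 0.1300×172.08 + 0.1800×275.89 = 94.0549 per 1,000.
Kingsport: 0.0800×8.80 + 0.3400×15.62 + 0.2200×43.95 + 0.0500×96.50 + 0.1300×144.64 + 0.1800×197.69 = 74.8962 per 1,000.
Difference = 94.0549 − 74.8962 = 19.1587.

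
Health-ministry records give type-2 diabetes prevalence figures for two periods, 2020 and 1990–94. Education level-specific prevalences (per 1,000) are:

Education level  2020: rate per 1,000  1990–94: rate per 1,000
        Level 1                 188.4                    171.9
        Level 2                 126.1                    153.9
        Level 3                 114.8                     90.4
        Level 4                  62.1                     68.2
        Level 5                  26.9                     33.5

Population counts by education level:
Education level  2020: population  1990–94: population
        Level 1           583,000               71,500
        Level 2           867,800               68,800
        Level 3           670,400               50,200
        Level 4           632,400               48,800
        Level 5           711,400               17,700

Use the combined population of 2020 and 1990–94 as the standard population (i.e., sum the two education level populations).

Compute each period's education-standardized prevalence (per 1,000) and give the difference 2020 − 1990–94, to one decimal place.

-1.8

Combined standard total = 3,722,000; weights = 0.1758, 0.2516, 0.1936, 0.1830, 0.1959.
2020: 0.1758×188.4 + 0.2516×126.1 + 0.1936×114.8 + 0.1830×62.1 + 0.1959×26.9 = 103.7220 per 1,000.
1990–94: 0.1758×171.9 + 0.2516×153.9 + 0.1936×90.4 + 0.1830×68.2 + 0.1959×33.5 = 105.5014 per 1,000.
Difference = 103.7220 − 105.5014 = -1.7794.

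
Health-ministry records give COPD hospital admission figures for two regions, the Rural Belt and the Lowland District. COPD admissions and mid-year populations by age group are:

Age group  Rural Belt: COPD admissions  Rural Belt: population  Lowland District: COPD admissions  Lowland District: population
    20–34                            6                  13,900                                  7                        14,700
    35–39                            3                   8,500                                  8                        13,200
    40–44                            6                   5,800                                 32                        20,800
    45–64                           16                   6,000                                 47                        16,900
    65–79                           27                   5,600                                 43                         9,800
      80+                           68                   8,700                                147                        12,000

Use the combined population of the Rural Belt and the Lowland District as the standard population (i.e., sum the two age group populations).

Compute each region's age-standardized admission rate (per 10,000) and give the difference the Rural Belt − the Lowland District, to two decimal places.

-7.94

Age-specific rates per 10,000 for the Rural Belt: 4.32, 3.53, 10.34, 26.67, 48.21, 78.16.
For the Lowland District: 4.76, 6.06, 15.38, 27.81, 43.88, 122.50.
Combined standard total = 135,900; weights = 0.2104, 0.1597, 0.1957, 0.1685, 0.1133, 0.1523.
The Rural Belt: 0.2104×4.32 + 0.1597×3.53 + 0.1957×10.34 + 0.1685×26.67 + 0.1133×48.21 + 0.1523×78.16 = 25.3592 per 10,000.
The Lowland District: 0.2104×4.76 + 0.1597×6.06 + 0.1957×15.38 + 0.1685×27.81 + 0.1133×43.88 + 0.1523×122.50 = 33.2985 per 10,000.
Difference = 25.3592 − 33.2985 = -7.9393.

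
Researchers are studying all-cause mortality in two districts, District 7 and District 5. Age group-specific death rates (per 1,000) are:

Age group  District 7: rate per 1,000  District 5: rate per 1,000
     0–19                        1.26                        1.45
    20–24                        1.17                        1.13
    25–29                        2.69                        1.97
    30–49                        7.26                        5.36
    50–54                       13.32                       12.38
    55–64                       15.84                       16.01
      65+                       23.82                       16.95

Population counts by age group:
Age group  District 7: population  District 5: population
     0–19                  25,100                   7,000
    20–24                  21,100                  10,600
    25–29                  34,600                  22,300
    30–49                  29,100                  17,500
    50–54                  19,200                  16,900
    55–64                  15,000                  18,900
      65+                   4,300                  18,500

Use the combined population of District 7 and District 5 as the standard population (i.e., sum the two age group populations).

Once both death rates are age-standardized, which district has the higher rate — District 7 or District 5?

Combined standard total = 260,100; weights = 0.1234, 0.1219, 0.2188, 0.1792, 0.1388, 0.1303, 0.0877.
District 7: 0.1234×1.26 + 0.1219×1.17 + 0.2188×2.69 + 0.1792×7.26 + 0.1388×13.32 + 0.1303×15.84 + 0.0877×23.82 = 8.1885 per 1,000.
District 5: 0.1234×1.45 + 0.1219×1.13 + 0.2188×1.97 + 0.1792×5.36 + 0.1388×12.38 + 0.1303×16.01 + 0.0877×16.95 = 6.9987 per 1,000.
The crude rates (6.44 vs 8.82) would put District 5 higher, but that reflects its age composition; once standardized to a common age structure, District 7 has the higher underlying rate.

District 7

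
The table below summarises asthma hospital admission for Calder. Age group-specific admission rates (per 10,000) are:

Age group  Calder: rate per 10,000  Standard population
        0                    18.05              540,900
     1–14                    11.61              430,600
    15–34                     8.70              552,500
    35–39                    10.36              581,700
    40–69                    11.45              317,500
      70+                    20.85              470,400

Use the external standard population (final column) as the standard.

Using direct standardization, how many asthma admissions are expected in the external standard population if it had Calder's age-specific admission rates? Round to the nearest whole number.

Expected asthma admissions = Σ (standard pop × age-specific rate ÷ 10,000)
= 540,900×18.05/10,000 + 430,600×11.61/10,000 + 552,500×8.70/10,000 + 581,700×10.36/10,000 + 317,500×11.45/10,000 + 470,400×20.85/10,000
= 976.32 + 499.93 + 480.68 + 602.64 + 363.54 + 980.78 = 3903.89.

3904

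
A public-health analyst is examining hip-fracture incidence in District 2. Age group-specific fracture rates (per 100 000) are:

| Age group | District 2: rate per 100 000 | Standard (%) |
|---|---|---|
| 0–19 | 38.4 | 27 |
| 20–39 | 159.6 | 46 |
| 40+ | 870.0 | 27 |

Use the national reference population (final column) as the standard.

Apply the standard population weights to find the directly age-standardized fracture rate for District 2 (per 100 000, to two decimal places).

Standard weights: 0.27, 0.46, 0.27.
Standardized rate: 0.2700×38.4 + 0.4600×159.6 + 0.2700×870.0 = 318.6840 per 100 000.

318.68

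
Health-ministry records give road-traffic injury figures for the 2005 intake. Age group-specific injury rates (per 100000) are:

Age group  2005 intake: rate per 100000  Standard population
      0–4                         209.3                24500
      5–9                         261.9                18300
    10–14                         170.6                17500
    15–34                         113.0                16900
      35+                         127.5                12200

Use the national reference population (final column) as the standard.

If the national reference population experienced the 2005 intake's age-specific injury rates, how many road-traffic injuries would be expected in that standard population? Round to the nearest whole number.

164

Expected road-traffic injuries = Σ (standard pop × age-specific rate ÷ 100000)
= 24500×209.3/100000 + 18300×261.9/100000 + 17500×170.6/100000 + 16900×113.0/100000 + 12200×127.5/100000
= 51.28 + 47.93 + 29.86 + 19.10 + 15.55 = 163.71.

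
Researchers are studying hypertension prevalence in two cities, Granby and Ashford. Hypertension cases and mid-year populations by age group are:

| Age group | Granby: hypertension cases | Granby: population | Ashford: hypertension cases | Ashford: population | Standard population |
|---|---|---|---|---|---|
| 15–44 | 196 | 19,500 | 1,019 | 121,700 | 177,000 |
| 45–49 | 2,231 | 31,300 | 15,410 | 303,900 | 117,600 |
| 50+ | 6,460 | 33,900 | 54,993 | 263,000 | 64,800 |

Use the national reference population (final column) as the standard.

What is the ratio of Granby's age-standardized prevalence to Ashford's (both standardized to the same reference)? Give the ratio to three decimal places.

Age-specific rates per 1,000 for Granby: 10.051, 71.278, 190.560.
For Ashford: 8.373, 50.707, 209.099.
Standard total = 359,400; weights = 0.4925, 0.3272, 0.1803.
Granby: 0.4925×10.051 + 0.3272×71.278 + 0.1803×190.560 = 62.6313 per 1,000.
Ashford: 0.4925×8.373 + 0.3272×50.707 + 0.1803×209.099 = 58.4163 per 1,000.
Ratio = 62.6313 ÷ 58.4163 = 1.07215.

1.072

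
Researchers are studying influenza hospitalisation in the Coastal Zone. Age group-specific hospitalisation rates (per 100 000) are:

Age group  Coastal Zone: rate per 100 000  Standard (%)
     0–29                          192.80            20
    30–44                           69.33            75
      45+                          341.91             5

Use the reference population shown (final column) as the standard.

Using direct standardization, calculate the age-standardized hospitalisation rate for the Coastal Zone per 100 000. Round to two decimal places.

Standard weights: 0.20, 0.75, 0.05.
Standardized rate: 0.2000×192.80 + 0.7500×69.33 + 0.0500×341.91 = 107.6530 per 100 000.

107.65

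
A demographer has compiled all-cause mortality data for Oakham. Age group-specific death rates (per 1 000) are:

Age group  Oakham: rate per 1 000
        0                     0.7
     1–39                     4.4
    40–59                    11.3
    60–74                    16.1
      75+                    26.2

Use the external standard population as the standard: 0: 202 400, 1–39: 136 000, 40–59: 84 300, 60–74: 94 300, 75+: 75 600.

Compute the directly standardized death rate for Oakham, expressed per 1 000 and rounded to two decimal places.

Standard total = 592 600; weights = 0.3415, 0.2295, 0.1423, 0.1591, 0.1276.
Standardized rate: 0.3415×0.7 + 0.2295×4.4 + 0.1423×11.3 + 0.1591×16.1 + 0.1276×26.2 = 8.7607 per 1 000.

8.76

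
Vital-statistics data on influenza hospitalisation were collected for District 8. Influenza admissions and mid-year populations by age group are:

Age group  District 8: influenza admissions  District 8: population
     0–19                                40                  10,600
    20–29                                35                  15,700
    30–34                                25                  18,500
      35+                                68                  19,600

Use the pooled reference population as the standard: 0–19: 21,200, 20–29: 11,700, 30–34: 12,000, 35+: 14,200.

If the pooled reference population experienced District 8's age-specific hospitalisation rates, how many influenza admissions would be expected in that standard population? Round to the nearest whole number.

Age-specific rates per 100,000 for District 8: 377.36, 222.93, 135.14, 346.94.
Expected influenza admissions = Σ (standard pop × age-specific rate ÷ 100,000)
= 21,200×377.36/100,000 + 11,700×222.93/100,000 + 12,000×135.14/100,000 + 14,200×346.94/100,000
= 80.00 + 26.08 + 16.22 + 49.27 = 171.56.

172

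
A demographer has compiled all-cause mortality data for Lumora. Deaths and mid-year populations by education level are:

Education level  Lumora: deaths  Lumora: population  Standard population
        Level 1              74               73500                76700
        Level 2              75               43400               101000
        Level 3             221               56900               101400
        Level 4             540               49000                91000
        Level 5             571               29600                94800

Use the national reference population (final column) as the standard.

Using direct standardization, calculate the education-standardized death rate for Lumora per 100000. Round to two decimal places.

Education-specific rates per 100000 for Lumora: 100.68, 172.81, 388.40, 1102.04, 1929.05.
Standard total = 464900; weights = 0.1650, 0.2173, 0.2181, 0.1957, 0.2039.
Standardized rate: 0.1650×100.68 + 0.2173×172.81 + 0.2181×388.40 + 0.1957×1102.04 + 0.2039×1929.05 = 747.9457 per 100000.

747.95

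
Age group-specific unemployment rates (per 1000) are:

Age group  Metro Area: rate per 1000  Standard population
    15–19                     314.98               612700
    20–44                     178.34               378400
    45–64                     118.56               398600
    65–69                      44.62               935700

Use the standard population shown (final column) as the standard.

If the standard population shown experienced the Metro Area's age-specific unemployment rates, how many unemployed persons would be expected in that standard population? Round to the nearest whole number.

Expected unemployed persons = Σ (standard pop × age-specific rate ÷ 1000)
= 612700×314.98/1000 + 378400×178.34/1000 + 398600×118.56/1000 + 935700×44.62/1000
= 192988.25 + 67483.86 + 47258.02 + 41750.93 = 349481.05.

349481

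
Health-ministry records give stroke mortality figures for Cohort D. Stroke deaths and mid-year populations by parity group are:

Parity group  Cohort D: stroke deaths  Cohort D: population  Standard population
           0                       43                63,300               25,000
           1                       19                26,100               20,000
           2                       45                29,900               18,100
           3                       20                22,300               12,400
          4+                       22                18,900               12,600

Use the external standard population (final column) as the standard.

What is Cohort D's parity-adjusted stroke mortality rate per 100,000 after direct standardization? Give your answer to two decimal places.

95.99

Parity-specific rates per 100,000 for Cohort D: 67.93, 72.80, 150.50, 89.69, 116.40.
Standard total = 88,100; weights = 0.2838, 0.2270, 0.2054, 0.1407, 0.1430.
Standardized rate: 0.2838×67.93 + 0.2270×72.80 + 0.2054×150.50 + 0.1407×89.69 + 0.1430×116.40 = 95.9938 per 100,000.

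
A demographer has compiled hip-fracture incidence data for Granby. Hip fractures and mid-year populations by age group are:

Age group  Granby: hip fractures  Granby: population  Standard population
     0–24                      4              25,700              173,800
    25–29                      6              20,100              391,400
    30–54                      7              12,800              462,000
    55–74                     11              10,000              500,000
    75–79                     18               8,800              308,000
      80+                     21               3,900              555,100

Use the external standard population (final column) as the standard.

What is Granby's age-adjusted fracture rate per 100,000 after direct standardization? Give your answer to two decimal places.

Age-specific rates per 100,000 for Granby: 15.56, 29.85, 54.69, 110.00, 204.55, 538.46.
Standard total = 2,390,300; weights = 0.0727, 0.1637, 0.1933, 0.2092, 0.1289, 0.2322.
Standardized rate: 0.0727×15.56 + 0.1637×29.85 + 0.1933×54.69 + 0.2092×110.00 + 0.1289×204.55 + 0.2322×538.46 = 191.0029 per 100,000.

191.00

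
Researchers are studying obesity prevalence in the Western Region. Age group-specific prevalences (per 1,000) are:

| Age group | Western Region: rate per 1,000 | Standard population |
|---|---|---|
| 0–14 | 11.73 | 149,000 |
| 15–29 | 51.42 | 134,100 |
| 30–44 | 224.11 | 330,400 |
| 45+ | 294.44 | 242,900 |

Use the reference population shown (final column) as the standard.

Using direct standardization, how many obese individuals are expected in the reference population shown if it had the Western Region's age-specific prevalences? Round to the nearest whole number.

154209

Expected obese individuals = Σ (standard pop × age-specific rate ÷ 1,000)
= 149,000×11.73/1,000 + 134,100×51.42/1,000 + 330,400×224.11/1,000 + 242,900×294.44/1,000
= 1747.77 + 6895.42 + 74045.94 + 71519.48 = 154208.61.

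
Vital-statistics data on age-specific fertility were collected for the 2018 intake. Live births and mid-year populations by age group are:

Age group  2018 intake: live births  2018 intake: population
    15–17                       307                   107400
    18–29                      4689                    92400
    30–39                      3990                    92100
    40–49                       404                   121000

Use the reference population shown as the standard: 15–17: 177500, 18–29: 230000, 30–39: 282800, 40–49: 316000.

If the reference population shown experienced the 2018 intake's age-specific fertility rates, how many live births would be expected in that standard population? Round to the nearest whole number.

25486

Age-specific rates per 1000 for the 2018 intake: 2.858, 50.747, 43.322, 3.339.
Expected live births = Σ (standard pop × age-specific rate ÷ 1000)
= 177500×2.858/1000 + 230000×50.747/1000 + 282800×43.322/1000 + 316000×3.339/1000
= 507.38 + 11671.75 + 12251.60 + 1055.07 = 25485.80.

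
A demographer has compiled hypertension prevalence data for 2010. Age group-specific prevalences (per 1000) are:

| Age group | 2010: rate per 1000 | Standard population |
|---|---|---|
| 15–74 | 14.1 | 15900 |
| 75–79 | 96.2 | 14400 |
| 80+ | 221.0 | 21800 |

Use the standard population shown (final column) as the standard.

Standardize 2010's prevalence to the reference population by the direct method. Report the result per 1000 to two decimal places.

123.36

Standard total = 52100; weights = 0.3052, 0.2764, 0.4184.
Standardized rate: 0.3052×14.1 + 0.2764×96.2 + 0.4184×221.0 = 123.3641 per 1000.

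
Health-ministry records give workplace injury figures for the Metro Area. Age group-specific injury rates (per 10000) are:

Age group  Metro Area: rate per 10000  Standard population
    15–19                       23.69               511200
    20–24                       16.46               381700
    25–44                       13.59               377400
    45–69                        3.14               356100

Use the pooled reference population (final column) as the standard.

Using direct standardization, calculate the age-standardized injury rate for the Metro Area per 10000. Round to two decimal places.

15.15

Standard total = 1626400; weights = 0.3143, 0.2347, 0.2320, 0.2189.
Standardized rate: 0.3143×23.69 + 0.2347×16.46 + 0.2320×13.59 + 0.2189×3.14 = 15.1501 per 10000.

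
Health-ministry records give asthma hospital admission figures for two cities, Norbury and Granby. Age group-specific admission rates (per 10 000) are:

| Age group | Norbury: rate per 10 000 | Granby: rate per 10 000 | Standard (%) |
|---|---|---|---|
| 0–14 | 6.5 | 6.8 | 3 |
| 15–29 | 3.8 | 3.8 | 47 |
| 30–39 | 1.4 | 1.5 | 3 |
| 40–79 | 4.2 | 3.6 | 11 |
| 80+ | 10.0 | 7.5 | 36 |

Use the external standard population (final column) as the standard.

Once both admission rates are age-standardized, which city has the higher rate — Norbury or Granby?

Standard weights: 0.03, 0.47, 0.03, 0.11, 0.36.
Norbury: 0.0300×6.5 + 0.4700×3.8 + 0.0300×1.4 + 0.1100×4.2 + 0.3600×10.0 = 6.0850 per 10 000.
Granby: 0.0300×6.8 + 0.4700×3.8 + 0.0300×1.5 + 0.1100×3.6 + 0.3600×7.5 = 5.1310 per 10 000.

Norbury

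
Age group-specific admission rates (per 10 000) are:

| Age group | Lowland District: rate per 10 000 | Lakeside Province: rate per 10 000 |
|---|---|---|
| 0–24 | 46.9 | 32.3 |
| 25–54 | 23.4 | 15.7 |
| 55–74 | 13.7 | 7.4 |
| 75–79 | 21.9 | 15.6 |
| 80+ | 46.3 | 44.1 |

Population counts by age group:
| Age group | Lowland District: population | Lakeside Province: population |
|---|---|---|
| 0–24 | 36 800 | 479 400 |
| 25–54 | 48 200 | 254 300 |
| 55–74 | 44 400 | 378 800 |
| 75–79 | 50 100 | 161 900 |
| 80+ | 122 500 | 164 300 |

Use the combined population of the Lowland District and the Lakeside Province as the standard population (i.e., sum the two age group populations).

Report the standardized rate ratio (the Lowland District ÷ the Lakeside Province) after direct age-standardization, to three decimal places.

1.358

Combined standard total = 1 740 700; weights = 0.2965, 0.1738, 0.2431, 0.1218, 0.1648.
The Lowland District: 0.2965×46.9 + 0.1738×23.4 + 0.2431×13.7 + 0.1218×21.9 + 0.1648×46.3 = 31.6009 per 10 000.
The Lakeside Province: 0.2965×32.3 + 0.1738×15.7 + 0.2431×7.4 + 0.1218×15.6 + 0.1648×44.1 = 23.2718 per 10 000.
Ratio = 31.6009 ÷ 23.2718 = 1.35791.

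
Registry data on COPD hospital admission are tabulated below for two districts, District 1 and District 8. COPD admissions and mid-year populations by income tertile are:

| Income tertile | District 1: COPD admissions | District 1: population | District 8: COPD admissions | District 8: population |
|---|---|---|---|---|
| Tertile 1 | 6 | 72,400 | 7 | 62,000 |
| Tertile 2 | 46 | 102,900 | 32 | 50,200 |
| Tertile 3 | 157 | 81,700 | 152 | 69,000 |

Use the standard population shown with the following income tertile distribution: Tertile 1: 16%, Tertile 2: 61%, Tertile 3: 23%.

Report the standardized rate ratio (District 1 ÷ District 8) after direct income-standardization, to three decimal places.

0.797

Income-specific rates per 10,000 for District 1: 0.83, 4.47, 19.22.
For District 8: 1.13, 6.37, 22.03.
Standard weights: 0.16, 0.61, 0.23.
District 1: 0.1600×0.83 + 0.6100×4.47 + 0.2300×19.22 = 7.2793 per 10,000.
District 8: 0.1600×1.13 + 0.6100×6.37 + 0.2300×22.03 = 9.1358 per 10,000.
Ratio = 7.2793 ÷ 9.1358 = 0.79680.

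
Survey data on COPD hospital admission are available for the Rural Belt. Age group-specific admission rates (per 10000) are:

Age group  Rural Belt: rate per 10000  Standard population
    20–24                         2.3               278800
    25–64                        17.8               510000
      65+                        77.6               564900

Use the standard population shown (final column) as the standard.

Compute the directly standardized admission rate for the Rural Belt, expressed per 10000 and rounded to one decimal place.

Standard total = 1353700; weights = 0.2060, 0.3767, 0.4173.
Standardized rate: 0.2060×2.3 + 0.3767×17.8 + 0.4173×77.6 = 39.5623 per 10000.

39.6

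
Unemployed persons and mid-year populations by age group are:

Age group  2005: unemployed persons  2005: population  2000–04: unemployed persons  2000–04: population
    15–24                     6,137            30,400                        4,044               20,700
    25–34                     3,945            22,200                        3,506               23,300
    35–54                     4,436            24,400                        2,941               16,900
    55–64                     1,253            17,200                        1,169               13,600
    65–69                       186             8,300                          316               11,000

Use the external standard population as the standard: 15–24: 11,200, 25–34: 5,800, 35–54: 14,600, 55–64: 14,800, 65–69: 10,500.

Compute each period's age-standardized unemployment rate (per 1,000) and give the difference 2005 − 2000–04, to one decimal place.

1.5

Age-specific rates per 1,000 for 2005: 201.875, 177.703, 181.803, 72.849, 22.410.
For 2000–04: 195.362, 150.472, 174.024, 85.956, 28.727.
Standard total = 56,900; weights = 0.1968, 0.1019, 0.2566, 0.2601, 0.1845.
2005: 0.1968×201.875 + 0.1019×177.703 + 0.2566×181.803 + 0.2601×72.849 + 0.1845×22.410 = 127.5829 per 1,000.
2000–04: 0.1968×195.362 + 0.1019×150.472 + 0.2566×174.024 + 0.2601×85.956 + 0.1845×28.727 = 126.1041 per 1,000.
Difference = 127.5829 − 126.1041 = 1.4788.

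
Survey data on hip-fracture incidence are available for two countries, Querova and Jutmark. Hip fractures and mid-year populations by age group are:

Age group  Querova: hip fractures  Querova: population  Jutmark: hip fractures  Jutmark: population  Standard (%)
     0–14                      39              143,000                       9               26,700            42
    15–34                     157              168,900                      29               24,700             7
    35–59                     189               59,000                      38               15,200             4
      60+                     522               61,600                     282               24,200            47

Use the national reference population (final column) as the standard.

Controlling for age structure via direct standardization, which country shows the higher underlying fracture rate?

Age-specific rates per 100,000 for Querova: 27.27, 92.95, 320.34, 847.40.
For Jutmark: 33.71, 117.41, 250.00, 1165.29.
Standard weights: 0.42, 0.07, 0.04, 0.47.
Querova: 0.4200×27.27 + 0.0700×92.95 + 0.0400×320.34 + 0.4700×847.40 = 429.0541 per 100,000.
Jutmark: 0.4200×33.71 + 0.0700×117.41 + 0.0400×250.00 + 0.4700×1165.29 = 580.0619 per 100,000.

Jutmark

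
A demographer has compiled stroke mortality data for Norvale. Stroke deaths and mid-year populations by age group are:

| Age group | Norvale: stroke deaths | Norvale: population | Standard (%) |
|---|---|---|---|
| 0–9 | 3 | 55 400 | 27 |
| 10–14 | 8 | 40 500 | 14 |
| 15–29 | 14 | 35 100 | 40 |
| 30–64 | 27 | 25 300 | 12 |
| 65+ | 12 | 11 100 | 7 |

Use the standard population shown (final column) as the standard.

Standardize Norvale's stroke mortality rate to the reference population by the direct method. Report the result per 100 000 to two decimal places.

Age-specific rates per 100 000 for Norvale: 5.42, 19.75, 39.89, 106.72, 108.11.
Standard weights: 0.27, 0.14, 0.40, 0.12, 0.07.
Standardized rate: 0.2700×5.42 + 0.1400×19.75 + 0.4000×39.89 + 0.1200×106.72 + 0.0700×108.11 = 40.5558 per 100 000.

40.56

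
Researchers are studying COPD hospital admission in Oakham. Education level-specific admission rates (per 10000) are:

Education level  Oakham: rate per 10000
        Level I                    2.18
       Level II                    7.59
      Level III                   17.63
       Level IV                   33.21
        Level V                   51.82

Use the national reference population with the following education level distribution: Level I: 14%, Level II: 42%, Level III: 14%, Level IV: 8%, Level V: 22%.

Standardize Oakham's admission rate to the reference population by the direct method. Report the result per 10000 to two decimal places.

Standard weights: 0.14, 0.42, 0.14, 0.08, 0.22.
Standardized rate: 0.1400×2.18 + 0.4200×7.59 + 0.1400×17.63 + 0.0800×33.21 + 0.2200×51.82 = 20.0184 per 10000.

20.02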